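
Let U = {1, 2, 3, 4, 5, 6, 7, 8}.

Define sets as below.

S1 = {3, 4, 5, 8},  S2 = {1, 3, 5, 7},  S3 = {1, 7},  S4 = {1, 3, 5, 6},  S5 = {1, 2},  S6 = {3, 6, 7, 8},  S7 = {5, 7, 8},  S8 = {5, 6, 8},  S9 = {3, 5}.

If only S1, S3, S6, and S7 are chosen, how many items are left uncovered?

Union of S1, S3, S6, S7 = {1, 3, 4, 5, 6, 7, 8}.
Not covered: 2 — 1 item.

1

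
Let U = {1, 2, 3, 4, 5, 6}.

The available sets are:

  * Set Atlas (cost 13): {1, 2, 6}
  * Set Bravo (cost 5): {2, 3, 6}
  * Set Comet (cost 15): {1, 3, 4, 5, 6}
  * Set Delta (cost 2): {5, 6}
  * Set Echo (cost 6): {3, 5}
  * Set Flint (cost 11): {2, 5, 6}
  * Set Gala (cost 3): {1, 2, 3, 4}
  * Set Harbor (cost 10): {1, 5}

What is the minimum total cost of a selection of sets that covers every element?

5

Delta, Gala together cover every element (Delta ∪ Gala = {1, 2, 3, 4, 5, 6}); total cost 2 + 3 = 5.
No covering selection has total cost below 5.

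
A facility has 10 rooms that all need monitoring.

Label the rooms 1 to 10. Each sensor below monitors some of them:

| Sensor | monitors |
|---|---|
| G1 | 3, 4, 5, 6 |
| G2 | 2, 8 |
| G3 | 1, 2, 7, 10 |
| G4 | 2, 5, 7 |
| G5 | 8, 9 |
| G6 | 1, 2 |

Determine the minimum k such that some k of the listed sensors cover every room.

3

Take {G1, G3, G5}. Their union is {1, 2, 3, 4, 5, 6, 7, 8, 9, 10}, which is all 10 rooms.
Each sensor has at most 4 rooms, and 2·4 = 8 < 10 — so at least 3 sensors are needed, and 3 is optimal.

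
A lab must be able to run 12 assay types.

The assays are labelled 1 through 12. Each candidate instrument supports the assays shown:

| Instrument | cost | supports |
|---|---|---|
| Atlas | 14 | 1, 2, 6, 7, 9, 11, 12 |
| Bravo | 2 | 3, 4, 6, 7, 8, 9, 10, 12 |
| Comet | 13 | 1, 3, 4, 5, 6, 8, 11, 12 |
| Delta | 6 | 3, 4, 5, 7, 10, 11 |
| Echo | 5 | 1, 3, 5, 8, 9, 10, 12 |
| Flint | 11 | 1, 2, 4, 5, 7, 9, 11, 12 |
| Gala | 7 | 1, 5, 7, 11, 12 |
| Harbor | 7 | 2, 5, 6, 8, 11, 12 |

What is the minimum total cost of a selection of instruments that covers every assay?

Bravo, Flint together cover every assay (Bravo ∪ Flint = {1, 2, 3, 4, 5, 6, 7, 8, 9, 10, 11, 12}); total cost 2 + 11 = 13.
The greedy pick Bravo, Gala, Harbor costs 16; no covering selection beats 13.

13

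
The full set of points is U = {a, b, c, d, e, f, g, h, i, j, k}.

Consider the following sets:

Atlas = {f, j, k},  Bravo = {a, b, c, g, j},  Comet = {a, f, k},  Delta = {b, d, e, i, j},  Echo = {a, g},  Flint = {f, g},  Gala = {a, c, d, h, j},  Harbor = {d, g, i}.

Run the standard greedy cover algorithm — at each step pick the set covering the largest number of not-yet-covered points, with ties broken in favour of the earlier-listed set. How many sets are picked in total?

Greedy: pick Bravo (covers 5 new) → pick Delta (covers 3 new) → pick Atlas (covers 2 new) → pick Gala (covers 1 new). Total picks: 4.

4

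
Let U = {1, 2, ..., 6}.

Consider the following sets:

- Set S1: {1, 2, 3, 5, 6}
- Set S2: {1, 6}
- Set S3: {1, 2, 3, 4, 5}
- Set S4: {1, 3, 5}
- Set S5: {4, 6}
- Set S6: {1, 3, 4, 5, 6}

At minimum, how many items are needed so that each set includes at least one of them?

2

H = {3, 6} meets every set (each contains at least one member of H), and |H| = 2.
The sets S4, S5 are pairwise disjoint, so any hitting set needs a separate item for each — at least 2. Hence 2 is optimal.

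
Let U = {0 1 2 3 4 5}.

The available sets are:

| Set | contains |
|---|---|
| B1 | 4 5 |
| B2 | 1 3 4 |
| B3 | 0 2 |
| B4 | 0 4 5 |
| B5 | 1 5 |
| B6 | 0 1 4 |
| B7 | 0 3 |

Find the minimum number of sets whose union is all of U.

B2 and B3 and B5 together: B2 ∪ B3 ∪ B5 = {0, 1, 2, 3, 4, 5} — every element is covered.
Only B3 contains 2, so B3 is forced; the remaining 4 elements need at least 2 more sets (each remaining set adds at most 3) — so at least 3 sets are needed, and 3 is optimal.

3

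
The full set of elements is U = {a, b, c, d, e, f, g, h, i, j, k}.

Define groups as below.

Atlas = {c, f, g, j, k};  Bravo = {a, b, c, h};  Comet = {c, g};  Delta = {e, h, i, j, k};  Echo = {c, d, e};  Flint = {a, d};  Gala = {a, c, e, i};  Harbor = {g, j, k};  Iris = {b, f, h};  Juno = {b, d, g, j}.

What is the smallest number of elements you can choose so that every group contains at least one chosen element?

4

The 4 elements {a, b, c, k} hit every group.
No choice of 3 elements meets every group, so 4 is the minimum.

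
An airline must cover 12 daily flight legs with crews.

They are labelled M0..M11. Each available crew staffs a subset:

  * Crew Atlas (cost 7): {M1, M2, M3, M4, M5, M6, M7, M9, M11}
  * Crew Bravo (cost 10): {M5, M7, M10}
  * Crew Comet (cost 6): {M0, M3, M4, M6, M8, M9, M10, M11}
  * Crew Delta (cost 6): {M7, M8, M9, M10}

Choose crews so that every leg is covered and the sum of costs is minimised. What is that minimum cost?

13

Atlas, Comet together cover every leg (Atlas ∪ Comet = {M0, M1, M2, M3, M4, M5, M6, M7, M8, M9, M10, M11}); total cost 7 + 6 = 13.
No covering selection has total cost below 13.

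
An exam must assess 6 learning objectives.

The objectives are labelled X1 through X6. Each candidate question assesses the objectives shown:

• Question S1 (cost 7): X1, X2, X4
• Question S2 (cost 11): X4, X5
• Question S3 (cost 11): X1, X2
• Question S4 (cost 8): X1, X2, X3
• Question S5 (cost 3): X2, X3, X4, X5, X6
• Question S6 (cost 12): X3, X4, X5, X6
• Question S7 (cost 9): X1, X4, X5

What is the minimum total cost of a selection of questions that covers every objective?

10

S1, S5 together cover every objective (S1 ∪ S5 = {X1, X2, X3, X4, X5, X6}); total cost 7 + 3 = 10.
No covering selection has total cost below 10.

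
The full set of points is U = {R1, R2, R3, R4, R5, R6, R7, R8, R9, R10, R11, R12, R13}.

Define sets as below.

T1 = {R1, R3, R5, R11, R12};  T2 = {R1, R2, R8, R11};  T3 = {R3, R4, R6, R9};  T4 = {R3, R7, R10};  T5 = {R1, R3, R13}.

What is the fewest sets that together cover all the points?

Take {T1, T2, T3, T4, T5}. Their union is {R1, R2, R3, R4, R5, R6, R7, R8, R9, R10, R11, R12, R13}, which is all 13 points.
Only T5 contains R13, so T5 is forced; the remaining 10 points need at least 4 more sets (each remaining set adds at most 3) — so at least 5 sets are needed, and 5 is optimal.

5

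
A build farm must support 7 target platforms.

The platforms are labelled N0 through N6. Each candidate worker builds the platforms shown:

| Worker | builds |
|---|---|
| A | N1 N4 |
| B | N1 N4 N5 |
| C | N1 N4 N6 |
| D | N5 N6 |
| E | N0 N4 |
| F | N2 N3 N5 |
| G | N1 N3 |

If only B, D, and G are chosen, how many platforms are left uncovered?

Union of B, D, G = {N1, N3, N4, N5, N6}.
Not covered: N0, N2 — 2 platforms.

2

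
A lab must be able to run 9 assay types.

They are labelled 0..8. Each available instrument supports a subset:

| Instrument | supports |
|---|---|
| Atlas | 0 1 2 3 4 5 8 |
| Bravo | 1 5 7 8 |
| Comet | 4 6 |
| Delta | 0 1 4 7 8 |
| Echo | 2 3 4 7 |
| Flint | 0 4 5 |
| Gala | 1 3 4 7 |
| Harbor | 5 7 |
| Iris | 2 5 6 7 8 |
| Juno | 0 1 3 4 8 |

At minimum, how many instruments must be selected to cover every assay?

2

Take {Atlas, Iris}. Their union is {0, 1, 2, 3, 4, 5, 6, 7, 8}, which is all 9 assays.
No single instrument has all 9 assays (the largest, Atlas, has 7), so 2 is optimal.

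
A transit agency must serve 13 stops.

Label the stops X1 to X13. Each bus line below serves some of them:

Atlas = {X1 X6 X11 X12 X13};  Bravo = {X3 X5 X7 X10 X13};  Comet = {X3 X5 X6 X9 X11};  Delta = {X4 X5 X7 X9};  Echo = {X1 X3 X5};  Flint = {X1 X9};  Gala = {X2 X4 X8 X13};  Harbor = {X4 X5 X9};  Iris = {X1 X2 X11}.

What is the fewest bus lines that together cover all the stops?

Atlas and Bravo and Flint and Gala together: Atlas ∪ Bravo ∪ Flint ∪ Gala = {X1, X2, X3, X4, X5, X6, X7, X8, X9, X10, X11, X12, X13} — every stop is covered.
No 3 of the 9 bus lines cover everything (all 84 combinations miss at least one stop), so 4 is optimal.

4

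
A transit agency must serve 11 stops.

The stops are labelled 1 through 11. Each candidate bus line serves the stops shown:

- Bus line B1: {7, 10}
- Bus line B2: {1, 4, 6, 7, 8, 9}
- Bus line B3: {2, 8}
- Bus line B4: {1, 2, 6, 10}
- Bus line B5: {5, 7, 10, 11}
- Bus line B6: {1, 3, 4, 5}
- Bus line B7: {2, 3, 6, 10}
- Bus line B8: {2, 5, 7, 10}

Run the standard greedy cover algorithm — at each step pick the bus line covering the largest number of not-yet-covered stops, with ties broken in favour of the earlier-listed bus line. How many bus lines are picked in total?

3

Greedy: pick B2 (covers 6 new) → pick B5 (covers 3 new) → pick B7 (covers 2 new). Total picks: 3.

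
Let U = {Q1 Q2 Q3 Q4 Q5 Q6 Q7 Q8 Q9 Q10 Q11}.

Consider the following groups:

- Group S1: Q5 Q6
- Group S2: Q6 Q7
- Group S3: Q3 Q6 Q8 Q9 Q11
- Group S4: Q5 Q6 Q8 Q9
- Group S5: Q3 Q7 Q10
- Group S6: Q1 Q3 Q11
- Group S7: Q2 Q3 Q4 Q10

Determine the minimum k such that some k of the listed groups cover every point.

Take {S2, S4, S6, S7}. Their union is {Q1, Q2, Q3, Q4, Q5, Q6, Q7, Q8, Q9, Q10, Q11}, which is all 11 points.
No 3 of the 7 groups cover everything (all 35 combinations miss at least one point), so 4 is optimal.

4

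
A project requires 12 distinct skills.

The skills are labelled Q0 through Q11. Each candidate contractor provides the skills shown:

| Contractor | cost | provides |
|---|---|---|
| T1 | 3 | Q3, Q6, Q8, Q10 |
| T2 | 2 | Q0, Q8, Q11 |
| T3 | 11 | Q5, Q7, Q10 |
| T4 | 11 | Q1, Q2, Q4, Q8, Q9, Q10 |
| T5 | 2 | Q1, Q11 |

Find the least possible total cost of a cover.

T1, T2, T3, T4 together cover every skill (T1 ∪ T2 ∪ T3 ∪ T4 = {Q0, Q1, Q2, Q3, Q4, Q5, Q6, Q7, Q8, Q9, Q10, Q11}); total cost 3 + 2 + 11 + 11 = 27.
The greedy pick T2, T1, T5, T4, T3 costs 29; no covering selection beats 27.

27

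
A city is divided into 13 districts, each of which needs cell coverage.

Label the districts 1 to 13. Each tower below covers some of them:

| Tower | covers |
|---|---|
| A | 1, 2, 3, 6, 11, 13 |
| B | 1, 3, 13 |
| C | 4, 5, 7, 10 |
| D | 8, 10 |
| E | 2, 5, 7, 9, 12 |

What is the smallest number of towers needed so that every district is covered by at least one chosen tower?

Take {A, C, D, E}. Their union is {1, 2, 3, 4, 5, 6, 7, 8, 9, 10, 11, 12, 13}, which is all 13 districts.
No 3 of the 5 towers cover everything (all 10 combinations miss at least one district), so 4 is optimal.

4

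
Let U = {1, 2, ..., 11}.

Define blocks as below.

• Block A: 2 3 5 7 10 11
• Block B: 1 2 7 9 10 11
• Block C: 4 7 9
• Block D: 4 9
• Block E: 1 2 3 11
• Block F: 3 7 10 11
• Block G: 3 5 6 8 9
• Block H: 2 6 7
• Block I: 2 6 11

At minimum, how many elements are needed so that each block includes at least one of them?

3

Take T = {3, 6, 9}. Each listed block contains at least one of these, so T is a hitting set of size 3.
No choice of 2 elements meets every block, so 3 is the minimum.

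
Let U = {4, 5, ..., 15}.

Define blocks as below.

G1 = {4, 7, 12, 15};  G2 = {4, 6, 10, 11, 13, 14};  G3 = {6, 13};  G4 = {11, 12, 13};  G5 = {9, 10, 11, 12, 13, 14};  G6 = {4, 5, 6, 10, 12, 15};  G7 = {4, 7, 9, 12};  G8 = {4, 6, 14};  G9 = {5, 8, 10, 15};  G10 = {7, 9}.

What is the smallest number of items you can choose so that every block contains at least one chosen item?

4

The 4 items {6, 9, 13, 15} hit every block.
The blocks G4, G8, G9, G10 are pairwise disjoint, so any hitting set needs a separate item for each — at least 4. Hence 4 is optimal.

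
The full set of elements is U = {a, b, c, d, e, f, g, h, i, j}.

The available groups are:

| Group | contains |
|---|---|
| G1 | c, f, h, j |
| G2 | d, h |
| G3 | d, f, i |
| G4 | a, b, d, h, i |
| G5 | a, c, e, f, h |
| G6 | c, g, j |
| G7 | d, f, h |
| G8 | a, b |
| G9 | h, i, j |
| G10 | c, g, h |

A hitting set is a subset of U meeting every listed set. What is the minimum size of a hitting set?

4

The 4 elements {b, h, i, j} hit every group.
No choice of 3 elements meets every group, so 4 is the minimum.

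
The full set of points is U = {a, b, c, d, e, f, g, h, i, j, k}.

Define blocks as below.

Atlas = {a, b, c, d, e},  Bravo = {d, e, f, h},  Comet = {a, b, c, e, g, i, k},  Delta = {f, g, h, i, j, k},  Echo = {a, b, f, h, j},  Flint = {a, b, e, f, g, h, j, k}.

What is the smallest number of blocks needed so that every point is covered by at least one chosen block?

2

Atlas and Delta together: Atlas ∪ Delta = {a, b, c, d, e, f, g, h, i, j, k} — every point is covered.
No single block has all 11 points (the largest, Flint, has 8), so 2 is optimal.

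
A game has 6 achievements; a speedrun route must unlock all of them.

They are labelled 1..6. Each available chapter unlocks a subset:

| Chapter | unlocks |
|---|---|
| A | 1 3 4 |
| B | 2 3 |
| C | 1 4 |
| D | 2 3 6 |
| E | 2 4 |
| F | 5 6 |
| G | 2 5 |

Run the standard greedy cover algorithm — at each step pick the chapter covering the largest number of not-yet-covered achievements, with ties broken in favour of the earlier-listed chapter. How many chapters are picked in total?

3

Greedy: pick A (covers 3 new) → pick D (covers 2 new) → pick F (covers 1 new). Total picks: 3.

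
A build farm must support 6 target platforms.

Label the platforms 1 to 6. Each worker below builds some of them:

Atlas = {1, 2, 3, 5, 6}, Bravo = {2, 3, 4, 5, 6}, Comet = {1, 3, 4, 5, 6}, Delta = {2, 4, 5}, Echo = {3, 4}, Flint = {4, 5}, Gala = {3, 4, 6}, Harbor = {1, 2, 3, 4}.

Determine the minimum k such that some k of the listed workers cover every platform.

2

Comet and Harbor together: Comet ∪ Harbor = {1, 2, 3, 4, 5, 6} — every platform is covered.
No single worker has all 6 platforms (the largest, Atlas, has 5), so 2 is optimal.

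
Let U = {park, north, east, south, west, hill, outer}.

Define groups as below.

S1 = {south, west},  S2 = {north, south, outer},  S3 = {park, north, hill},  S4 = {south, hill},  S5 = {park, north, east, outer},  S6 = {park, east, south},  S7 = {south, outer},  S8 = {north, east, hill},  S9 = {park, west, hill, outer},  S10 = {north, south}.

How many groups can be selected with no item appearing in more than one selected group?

2

S4, S5 are pairwise disjoint (S4={south,hill}; S5={park,north,east,outer}).
Every remaining group overlaps one of these, and no 3 of the listed groups are pairwise disjoint, so 2 is the maximum.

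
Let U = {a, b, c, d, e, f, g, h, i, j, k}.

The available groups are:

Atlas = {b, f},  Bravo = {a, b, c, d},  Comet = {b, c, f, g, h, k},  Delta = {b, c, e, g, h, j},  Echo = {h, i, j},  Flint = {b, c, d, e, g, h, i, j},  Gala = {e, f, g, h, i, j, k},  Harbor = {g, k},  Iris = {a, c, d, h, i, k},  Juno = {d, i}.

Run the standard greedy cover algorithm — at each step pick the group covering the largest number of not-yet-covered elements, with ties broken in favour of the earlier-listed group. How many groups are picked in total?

Greedy: pick Flint (covers 8 new) → pick Comet (covers 2 new) → pick Bravo (covers 1 new). Total picks: 3.
(The true minimum cover uses only 2 groups, so greedy is not optimal here.)

3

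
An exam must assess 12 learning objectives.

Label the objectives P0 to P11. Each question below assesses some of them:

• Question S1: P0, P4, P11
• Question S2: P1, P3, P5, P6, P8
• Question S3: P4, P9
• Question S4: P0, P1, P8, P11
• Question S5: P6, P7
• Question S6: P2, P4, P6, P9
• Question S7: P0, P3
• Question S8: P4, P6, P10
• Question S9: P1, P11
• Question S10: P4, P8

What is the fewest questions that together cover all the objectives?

5

Take {S1, S2, S5, S6, S8}. Their union is {P0, P1, P2, P3, P4, P5, P6, P7, P8, P9, P10, P11}, which is all 12 objectives.
No 4 of the 10 questions cover everything (all 210 combinations miss at least one objective), so 5 is optimal.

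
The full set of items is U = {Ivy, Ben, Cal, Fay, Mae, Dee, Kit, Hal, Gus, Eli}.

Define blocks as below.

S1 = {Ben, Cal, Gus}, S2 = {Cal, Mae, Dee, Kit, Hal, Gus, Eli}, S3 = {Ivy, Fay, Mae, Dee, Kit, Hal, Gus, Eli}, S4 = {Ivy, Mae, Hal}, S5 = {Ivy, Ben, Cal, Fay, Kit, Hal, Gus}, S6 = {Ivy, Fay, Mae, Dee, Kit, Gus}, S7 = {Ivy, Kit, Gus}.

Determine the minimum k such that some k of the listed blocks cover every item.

S1 and S3 cover everything between them: the union {Ivy, Ben, Cal, Fay, Mae, Dee, Kit, Hal, Gus, Eli} is all of U.
No single block has all 10 items (the largest, S3, has 8), so 2 is optimal.

2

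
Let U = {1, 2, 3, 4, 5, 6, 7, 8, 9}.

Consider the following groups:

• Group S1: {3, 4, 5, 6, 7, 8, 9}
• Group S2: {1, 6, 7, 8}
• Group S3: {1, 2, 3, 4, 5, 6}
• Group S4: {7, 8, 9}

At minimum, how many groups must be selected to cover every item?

S1 and S3 together: S1 ∪ S3 = {1, 2, 3, 4, 5, 6, 7, 8, 9} — every item is covered.
No single group has all 9 items (the largest, S1, has 7), so 2 is optimal.

2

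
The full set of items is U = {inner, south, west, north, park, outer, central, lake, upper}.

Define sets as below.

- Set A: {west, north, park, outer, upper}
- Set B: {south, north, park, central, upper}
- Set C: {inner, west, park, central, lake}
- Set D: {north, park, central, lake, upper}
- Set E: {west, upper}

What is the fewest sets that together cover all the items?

3

A, B, and C cover everything between them: the union {inner, south, west, north, park, outer, central, lake, upper} is all of U.
Only C contains inner, so C is forced; the remaining 4 items need at least 2 more sets (each remaining set adds at most 3) — so at least 3 sets are needed, and 3 is optimal.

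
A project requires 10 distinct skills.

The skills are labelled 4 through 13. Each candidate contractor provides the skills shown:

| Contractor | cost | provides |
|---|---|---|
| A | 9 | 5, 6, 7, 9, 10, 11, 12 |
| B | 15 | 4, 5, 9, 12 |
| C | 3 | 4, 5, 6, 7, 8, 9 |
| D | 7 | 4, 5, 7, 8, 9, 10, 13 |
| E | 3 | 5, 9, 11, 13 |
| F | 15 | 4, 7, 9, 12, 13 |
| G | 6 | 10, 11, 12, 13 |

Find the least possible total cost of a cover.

9

C, G together cover every skill (C ∪ G = {4, 5, 6, 7, 8, 9, 10, 11, 12, 13}); total cost 3 + 6 = 9.
The greedy pick C, E, G costs 12; no covering selection beats 9.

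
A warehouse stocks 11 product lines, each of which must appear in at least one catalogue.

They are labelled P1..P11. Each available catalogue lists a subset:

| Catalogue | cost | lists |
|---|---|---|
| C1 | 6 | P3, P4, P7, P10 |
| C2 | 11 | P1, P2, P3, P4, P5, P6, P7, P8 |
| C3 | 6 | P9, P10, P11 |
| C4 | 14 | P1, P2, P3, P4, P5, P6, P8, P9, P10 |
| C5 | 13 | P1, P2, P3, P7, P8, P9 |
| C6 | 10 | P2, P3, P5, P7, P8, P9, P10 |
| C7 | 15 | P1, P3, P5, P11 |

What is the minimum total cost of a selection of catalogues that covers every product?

C2, C3 together cover every product (C2 ∪ C3 = {P1, P2, P3, P4, P5, P6, P7, P8, P9, P10, P11}); total cost 11 + 6 = 17.
No covering selection has total cost below 17.

17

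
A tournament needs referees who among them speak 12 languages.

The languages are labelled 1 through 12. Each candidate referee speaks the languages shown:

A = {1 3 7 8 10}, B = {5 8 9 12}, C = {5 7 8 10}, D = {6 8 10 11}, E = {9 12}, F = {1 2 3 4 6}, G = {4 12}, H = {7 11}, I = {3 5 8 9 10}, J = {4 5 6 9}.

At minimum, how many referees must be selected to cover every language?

4

Take {C, E, F, H}. Their union is {1, 2, 3, 4, 5, 6, 7, 8, 9, 10, 11, 12}, which is all 12 languages.
No 3 of the 10 referees cover everything (all 120 combinations miss at least one language), so 4 is optimal.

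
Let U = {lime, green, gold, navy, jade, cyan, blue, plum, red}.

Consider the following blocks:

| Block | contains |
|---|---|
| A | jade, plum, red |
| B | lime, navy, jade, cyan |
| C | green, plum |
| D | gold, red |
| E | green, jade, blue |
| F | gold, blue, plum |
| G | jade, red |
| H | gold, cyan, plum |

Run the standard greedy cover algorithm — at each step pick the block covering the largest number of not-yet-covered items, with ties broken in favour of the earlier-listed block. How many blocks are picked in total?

4

Greedy: pick B (covers 4 new) → pick F (covers 3 new) → pick A (covers 1 new) → pick C (covers 1 new). Total picks: 4.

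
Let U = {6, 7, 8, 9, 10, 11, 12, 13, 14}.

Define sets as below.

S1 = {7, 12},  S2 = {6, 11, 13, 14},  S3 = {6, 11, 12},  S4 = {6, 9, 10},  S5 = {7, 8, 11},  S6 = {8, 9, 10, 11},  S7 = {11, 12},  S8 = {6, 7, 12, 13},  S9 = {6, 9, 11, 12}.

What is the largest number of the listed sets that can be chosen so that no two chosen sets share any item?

S1, S4 are pairwise disjoint (S1={7,12}; S4={6,9,10}).
Every remaining set overlaps one of these, and no 3 of the listed sets are pairwise disjoint, so 2 is the maximum.

2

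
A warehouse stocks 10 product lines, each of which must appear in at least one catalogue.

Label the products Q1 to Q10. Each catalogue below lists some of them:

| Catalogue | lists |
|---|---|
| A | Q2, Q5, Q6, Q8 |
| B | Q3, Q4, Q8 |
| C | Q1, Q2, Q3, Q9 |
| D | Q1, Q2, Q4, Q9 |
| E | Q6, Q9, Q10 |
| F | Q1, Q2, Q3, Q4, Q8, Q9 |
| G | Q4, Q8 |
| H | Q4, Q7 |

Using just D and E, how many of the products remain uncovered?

4

Union of D, E = {Q1, Q2, Q4, Q6, Q9, Q10}.
Not covered: Q3, Q5, Q7, Q8 — 4 products.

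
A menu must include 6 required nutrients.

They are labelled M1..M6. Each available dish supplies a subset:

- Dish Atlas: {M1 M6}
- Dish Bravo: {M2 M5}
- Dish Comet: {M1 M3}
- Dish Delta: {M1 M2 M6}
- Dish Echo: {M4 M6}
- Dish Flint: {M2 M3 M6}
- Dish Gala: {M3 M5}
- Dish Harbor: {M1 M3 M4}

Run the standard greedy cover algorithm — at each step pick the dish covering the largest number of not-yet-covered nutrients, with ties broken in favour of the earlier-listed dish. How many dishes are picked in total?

3

Greedy: pick Delta (covers 3 new) → pick Gala (covers 2 new) → pick Echo (covers 1 new). Total picks: 3.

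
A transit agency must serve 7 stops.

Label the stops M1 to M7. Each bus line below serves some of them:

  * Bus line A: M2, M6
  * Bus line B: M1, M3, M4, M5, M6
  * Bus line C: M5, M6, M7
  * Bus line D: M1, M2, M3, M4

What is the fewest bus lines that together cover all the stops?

2

Take {C, D}. Their union is {M1, M2, M3, M4, M5, M6, M7}, which is all 7 stops.
No single bus line has all 7 stops (the largest, B, has 5), so 2 is optimal.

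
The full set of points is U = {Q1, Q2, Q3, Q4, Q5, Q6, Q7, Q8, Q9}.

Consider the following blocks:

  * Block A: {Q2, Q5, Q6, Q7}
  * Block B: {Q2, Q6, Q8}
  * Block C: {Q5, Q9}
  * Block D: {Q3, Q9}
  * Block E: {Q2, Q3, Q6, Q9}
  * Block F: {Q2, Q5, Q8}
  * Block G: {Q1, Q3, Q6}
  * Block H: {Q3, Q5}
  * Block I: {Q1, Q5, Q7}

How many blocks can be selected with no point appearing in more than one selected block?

3

B, D, I are pairwise disjoint (B={Q2,Q6,Q8}; D={Q3,Q9}; I={Q1,Q5,Q7}).
Every remaining block overlaps one of these, and no 4 of the listed blocks are pairwise disjoint, so 3 is the maximum.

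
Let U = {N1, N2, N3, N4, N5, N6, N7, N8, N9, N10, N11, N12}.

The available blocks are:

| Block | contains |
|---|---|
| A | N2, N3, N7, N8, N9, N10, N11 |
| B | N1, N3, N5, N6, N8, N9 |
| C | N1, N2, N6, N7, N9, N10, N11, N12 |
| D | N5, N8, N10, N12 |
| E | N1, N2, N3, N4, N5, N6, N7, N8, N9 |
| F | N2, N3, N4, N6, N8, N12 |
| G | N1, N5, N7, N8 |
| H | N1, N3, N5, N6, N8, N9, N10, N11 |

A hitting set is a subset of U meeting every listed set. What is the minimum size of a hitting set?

The 2 points {N8, N12} hit every block.
No single point lies in every block, so at least 2 are needed and 2 is optimal.

2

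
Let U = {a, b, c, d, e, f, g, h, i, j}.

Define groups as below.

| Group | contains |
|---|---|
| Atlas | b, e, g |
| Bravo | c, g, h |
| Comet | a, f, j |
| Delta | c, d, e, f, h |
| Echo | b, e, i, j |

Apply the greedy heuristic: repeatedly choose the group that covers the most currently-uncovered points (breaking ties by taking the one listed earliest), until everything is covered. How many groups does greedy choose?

4

Greedy: pick Delta (covers 5 new) → pick Echo (covers 3 new) → pick Atlas (covers 1 new) → pick Comet (covers 1 new). Total picks: 4.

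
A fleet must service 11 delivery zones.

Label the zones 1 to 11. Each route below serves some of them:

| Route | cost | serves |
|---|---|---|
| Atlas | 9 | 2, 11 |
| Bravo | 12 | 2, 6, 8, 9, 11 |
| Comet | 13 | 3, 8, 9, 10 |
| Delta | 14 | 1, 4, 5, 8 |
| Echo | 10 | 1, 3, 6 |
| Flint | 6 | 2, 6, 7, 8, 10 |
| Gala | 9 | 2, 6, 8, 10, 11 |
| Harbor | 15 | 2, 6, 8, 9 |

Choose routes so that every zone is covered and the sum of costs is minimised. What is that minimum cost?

42

Comet, Delta, Flint, Gala together cover every zone (Comet ∪ Delta ∪ Flint ∪ Gala = {1, 2, 3, 4, 5, 6, 7, 8, 9, 10, 11}); total cost 13 + 14 + 6 + 9 = 42.
No covering selection has total cost below 42.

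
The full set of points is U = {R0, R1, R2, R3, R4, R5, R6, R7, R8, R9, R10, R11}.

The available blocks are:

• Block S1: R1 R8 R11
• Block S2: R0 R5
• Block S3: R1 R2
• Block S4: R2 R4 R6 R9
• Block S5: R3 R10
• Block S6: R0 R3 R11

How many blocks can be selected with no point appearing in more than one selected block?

4

S1, S2, S4, S5 are pairwise disjoint (S1={R1,R8,R11}; S2={R0,R5}; S4={R2,R4,R6,R9}; S5={R3,R10}).
Every remaining block overlaps one of these, and no 5 of the listed blocks are pairwise disjoint, so 4 is the maximum.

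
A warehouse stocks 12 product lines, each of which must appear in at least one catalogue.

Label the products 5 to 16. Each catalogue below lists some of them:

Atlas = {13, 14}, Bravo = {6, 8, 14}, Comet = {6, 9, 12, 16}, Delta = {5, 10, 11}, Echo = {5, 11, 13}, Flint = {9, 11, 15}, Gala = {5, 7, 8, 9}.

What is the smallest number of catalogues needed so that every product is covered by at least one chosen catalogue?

5

Take {Atlas, Comet, Delta, Flint, Gala}. Their union is {5, 6, 7, 8, 9, 10, 11, 12, 13, 14, 15, 16}, which is all 12 products.
No 4 of the 7 catalogues cover everything (all 35 combinations miss at least one product), so 5 is optimal.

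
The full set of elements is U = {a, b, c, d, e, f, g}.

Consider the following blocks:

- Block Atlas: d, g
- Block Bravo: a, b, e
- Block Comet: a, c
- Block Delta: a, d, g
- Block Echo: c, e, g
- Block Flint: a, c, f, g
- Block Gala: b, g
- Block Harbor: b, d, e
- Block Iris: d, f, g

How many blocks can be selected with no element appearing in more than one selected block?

Comet, Gala are pairwise disjoint (Comet={a,c}; Gala={b,g}).
Every remaining block overlaps one of these, and no 3 of the listed blocks are pairwise disjoint, so 2 is the maximum.

2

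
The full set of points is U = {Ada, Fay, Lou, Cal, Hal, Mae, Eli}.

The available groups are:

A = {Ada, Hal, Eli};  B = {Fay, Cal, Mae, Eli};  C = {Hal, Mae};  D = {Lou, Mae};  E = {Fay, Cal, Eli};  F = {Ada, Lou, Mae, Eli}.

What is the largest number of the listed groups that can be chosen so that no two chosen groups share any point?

2

C, E are pairwise disjoint (C={Hal,Mae}; E={Fay,Cal,Eli}).
Every remaining group overlaps one of these, and no 3 of the listed groups are pairwise disjoint, so 2 is the maximum.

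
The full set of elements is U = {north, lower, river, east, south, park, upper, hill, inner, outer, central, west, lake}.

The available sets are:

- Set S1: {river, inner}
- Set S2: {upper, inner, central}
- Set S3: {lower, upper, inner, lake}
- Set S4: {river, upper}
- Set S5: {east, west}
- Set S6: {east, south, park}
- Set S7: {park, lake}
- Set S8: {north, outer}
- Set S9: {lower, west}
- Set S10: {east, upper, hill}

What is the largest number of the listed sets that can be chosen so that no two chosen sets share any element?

5

S1, S7, S8, S9, S10 are pairwise disjoint (S1={river,inner}; S7={park,lake}; S8={north,outer}; S9={lower,west}; S10={east,upper,hill}).
Every remaining set overlaps one of these, and no 6 of the listed sets are pairwise disjoint, so 5 is the maximum.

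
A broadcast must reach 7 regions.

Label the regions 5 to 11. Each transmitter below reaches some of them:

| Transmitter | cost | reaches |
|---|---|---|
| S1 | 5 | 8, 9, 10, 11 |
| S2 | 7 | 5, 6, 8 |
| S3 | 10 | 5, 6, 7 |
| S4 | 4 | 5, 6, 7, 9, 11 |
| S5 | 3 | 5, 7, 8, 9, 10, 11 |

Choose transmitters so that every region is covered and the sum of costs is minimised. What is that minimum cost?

S4, S5 together cover every region (S4 ∪ S5 = {5, 6, 7, 8, 9, 10, 11}); total cost 4 + 3 = 7.
No covering selection has total cost below 7.

7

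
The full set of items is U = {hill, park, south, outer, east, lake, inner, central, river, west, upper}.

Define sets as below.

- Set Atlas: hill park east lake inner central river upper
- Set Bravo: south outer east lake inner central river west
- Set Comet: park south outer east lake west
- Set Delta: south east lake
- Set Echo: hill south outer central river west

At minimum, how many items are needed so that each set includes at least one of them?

2

Take H = {south, inner}. Each listed set contains at least one of these, so H is a hitting set of size 2.
No single item lies in every set, so at least 2 are needed and 2 is optimal.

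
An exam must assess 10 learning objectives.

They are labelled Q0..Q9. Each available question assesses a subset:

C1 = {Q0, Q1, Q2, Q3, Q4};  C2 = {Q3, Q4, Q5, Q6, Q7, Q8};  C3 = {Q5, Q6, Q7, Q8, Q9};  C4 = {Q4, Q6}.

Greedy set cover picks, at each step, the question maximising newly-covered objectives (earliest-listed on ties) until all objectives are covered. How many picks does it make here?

3

Greedy: pick C2 (covers 6 new) → pick C1 (covers 3 new) → pick C3 (covers 1 new). Total picks: 3.
(The true minimum cover uses only 2 questions, so greedy is not optimal here.)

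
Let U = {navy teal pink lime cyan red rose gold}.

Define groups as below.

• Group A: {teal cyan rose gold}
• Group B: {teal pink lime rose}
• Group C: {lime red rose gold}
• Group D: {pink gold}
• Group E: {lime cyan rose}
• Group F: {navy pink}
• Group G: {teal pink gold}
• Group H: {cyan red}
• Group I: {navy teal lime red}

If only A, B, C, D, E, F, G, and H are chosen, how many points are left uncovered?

Union of A, B, C, D, E, F, G, H = {navy, teal, pink, lime, cyan, red, rose, gold} — that's every point, so 0 are uncovered.

0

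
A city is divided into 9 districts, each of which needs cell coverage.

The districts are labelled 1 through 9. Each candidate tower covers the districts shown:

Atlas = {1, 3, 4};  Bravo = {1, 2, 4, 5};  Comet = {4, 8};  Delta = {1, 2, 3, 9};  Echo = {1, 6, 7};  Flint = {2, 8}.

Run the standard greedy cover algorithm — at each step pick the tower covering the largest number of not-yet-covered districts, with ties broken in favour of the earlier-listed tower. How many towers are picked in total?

Greedy: pick Bravo (covers 4 new) → pick Delta (covers 2 new) → pick Echo (covers 2 new) → pick Comet (covers 1 new). Total picks: 4.

4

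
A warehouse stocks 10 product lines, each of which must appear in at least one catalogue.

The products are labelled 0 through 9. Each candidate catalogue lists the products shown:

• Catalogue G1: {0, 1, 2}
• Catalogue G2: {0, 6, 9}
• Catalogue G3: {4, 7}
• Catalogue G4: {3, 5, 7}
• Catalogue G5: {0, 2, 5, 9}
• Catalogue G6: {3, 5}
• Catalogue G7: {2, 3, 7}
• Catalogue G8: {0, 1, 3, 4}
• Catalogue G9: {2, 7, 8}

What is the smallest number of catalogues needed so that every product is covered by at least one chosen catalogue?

4

Take {G2, G5, G8, G9}. Their union is {0, 1, 2, 3, 4, 5, 6, 7, 8, 9}, which is all 10 products.
Only G2 contains 6, so G2 is forced; the remaining 7 products need at least 3 more catalogues (each remaining catalogue adds at most 3) — so at least 4 catalogues are needed, and 4 is optimal.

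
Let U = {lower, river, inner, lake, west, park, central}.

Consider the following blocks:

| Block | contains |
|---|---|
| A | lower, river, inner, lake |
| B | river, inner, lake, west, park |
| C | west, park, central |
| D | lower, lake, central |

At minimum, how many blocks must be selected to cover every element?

Take {B, D}. Their union is {lower, river, inner, lake, west, park, central}, which is all 7 elements.
No single block has all 7 elements (the largest, B, has 5), so 2 is optimal.

2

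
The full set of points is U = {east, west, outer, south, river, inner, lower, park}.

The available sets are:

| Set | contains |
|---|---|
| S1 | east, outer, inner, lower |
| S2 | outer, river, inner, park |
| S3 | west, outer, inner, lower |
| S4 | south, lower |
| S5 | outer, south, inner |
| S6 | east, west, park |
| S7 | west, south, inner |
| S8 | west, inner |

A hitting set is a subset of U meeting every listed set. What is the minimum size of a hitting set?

Take H = {east, south, inner}. Each listed set contains at least one of these, so H is a hitting set of size 3.
No choice of 2 points meets every set, so 3 is the minimum.

3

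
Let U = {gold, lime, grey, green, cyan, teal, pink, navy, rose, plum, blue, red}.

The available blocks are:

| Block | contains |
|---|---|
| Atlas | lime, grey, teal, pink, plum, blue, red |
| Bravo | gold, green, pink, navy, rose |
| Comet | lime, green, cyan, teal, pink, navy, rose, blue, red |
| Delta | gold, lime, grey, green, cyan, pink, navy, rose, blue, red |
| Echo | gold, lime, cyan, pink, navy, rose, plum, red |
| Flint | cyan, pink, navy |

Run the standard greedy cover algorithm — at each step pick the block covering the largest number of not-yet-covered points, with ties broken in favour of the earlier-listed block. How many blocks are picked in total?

2

Greedy: pick Delta (covers 10 new) → pick Atlas (covers 2 new). Total picks: 2.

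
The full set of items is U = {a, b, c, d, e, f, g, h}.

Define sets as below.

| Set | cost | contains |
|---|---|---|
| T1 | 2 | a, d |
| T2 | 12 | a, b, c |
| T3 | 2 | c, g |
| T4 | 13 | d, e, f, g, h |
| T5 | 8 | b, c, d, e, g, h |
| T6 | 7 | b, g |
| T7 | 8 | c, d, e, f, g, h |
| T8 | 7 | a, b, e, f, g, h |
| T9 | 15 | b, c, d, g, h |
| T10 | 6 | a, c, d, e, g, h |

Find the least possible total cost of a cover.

T1, T3, T8 together cover every item (T1 ∪ T3 ∪ T8 = {a, b, c, d, e, f, g, h}); total cost 2 + 2 + 7 = 11.
No covering selection has total cost below 11.

11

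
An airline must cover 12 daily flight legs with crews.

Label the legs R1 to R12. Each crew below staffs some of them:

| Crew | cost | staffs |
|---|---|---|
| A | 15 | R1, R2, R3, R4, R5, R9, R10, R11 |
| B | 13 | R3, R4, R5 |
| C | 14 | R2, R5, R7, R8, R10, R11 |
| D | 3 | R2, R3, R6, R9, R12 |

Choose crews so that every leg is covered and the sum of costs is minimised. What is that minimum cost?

A, C, D together cover every leg (A ∪ C ∪ D = {R1, R2, R3, R4, R5, R6, R7, R8, R9, R10, R11, R12}); total cost 15 + 14 + 3 = 32.
No covering selection has total cost below 32.

32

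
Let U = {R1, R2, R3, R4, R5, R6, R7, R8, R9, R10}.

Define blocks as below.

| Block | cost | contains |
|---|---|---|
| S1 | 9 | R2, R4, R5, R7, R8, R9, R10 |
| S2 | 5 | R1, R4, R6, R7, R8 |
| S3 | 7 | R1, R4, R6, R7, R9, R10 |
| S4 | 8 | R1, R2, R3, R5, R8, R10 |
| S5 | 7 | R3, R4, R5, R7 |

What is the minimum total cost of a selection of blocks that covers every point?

S3, S4 together cover every point (S3 ∪ S4 = {R1, R2, R3, R4, R5, R6, R7, R8, R9, R10}); total cost 7 + 8 = 15.
The greedy pick S2, S4, S3 costs 20; no covering selection beats 15.

15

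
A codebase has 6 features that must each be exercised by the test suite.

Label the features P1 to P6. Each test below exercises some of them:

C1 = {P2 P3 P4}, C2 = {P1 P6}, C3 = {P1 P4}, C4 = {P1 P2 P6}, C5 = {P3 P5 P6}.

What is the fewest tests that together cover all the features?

C3 and C4 and C5 together: C3 ∪ C4 ∪ C5 = {P1, P2, P3, P4, P5, P6} — every feature is covered.
Only C5 contains P5, so C5 is forced; the remaining 3 features need at least 2 more tests (each remaining test adds at most 2) — so at least 3 tests are needed, and 3 is optimal.

3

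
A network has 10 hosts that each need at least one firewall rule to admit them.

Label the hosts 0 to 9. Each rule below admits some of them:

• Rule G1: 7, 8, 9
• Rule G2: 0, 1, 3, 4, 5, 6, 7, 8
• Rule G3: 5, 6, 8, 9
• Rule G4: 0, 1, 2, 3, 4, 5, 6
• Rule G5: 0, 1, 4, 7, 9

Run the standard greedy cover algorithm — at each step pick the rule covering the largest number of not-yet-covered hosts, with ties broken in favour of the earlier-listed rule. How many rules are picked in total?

Greedy: pick G2 (covers 8 new) → pick G1 (covers 1 new) → pick G4 (covers 1 new). Total picks: 3.
(The true minimum cover uses only 2 rules, so greedy is not optimal here.)

3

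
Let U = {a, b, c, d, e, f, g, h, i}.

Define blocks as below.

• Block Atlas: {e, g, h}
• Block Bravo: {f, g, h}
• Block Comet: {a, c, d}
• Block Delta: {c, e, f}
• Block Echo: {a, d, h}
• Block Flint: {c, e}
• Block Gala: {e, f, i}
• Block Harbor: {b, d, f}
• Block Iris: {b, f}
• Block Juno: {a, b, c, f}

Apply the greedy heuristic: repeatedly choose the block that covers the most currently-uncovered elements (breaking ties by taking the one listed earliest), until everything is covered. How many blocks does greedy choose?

4

Greedy: pick Juno (covers 4 new) → pick Atlas (covers 3 new) → pick Comet (covers 1 new) → pick Gala (covers 1 new). Total picks: 4.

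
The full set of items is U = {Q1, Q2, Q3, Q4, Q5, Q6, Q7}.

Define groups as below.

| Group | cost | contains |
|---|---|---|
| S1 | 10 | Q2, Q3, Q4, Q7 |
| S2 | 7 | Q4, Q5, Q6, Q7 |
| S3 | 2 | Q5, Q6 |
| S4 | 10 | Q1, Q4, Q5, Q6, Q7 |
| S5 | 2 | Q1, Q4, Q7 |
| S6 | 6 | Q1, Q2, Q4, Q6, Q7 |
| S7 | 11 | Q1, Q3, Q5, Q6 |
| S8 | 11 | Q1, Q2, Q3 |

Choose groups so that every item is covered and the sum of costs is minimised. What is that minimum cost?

14

S1, S3, S5 together cover every item (S1 ∪ S3 ∪ S5 = {Q1, Q2, Q3, Q4, Q5, Q6, Q7}); total cost 10 + 2 + 2 = 14.
No covering selection has total cost below 14.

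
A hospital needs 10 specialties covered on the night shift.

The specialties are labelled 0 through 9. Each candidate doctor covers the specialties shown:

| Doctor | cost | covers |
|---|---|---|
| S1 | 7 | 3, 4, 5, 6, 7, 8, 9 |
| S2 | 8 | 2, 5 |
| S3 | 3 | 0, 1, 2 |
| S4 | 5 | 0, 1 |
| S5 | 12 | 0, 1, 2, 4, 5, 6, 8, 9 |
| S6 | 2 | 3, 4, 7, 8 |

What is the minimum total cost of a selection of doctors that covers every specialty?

S1, S3 together cover every specialty (S1 ∪ S3 = {0, 1, 2, 3, 4, 5, 6, 7, 8, 9}); total cost 7 + 3 = 10.
The greedy pick S6, S3, S1 costs 12; no covering selection beats 10.

10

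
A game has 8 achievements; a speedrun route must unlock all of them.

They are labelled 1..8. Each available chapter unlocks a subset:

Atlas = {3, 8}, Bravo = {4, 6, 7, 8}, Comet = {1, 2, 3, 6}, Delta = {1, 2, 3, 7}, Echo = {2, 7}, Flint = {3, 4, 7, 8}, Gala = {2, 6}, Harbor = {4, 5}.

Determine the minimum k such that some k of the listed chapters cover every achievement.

Take {Bravo, Delta, Harbor}. Their union is {1, 2, 3, 4, 5, 6, 7, 8}, which is all 8 achievements.
Only Harbor contains 5, so Harbor is forced; the remaining 6 achievements need at least 2 more chapters (each remaining chapter adds at most 4) — so at least 3 chapters are needed, and 3 is optimal.

3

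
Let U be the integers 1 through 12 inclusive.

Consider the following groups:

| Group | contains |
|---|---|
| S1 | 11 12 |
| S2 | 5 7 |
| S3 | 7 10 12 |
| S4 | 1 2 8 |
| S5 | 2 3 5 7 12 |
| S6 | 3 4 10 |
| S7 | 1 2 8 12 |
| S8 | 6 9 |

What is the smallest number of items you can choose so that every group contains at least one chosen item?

5

H = {2, 4, 6, 7, 12} meets every group (each contains at least one member of H), and |H| = 5.
The groups S1, S2, S4, S6, S8 are pairwise disjoint, so any hitting set needs a separate item for each — at least 5. Hence 5 is optimal.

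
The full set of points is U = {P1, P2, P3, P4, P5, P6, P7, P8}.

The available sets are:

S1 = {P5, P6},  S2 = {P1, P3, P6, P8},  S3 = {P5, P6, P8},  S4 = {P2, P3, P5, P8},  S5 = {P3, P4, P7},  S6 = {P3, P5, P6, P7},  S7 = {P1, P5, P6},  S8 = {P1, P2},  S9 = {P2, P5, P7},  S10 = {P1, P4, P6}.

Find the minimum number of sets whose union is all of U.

S3, S5, and S8 cover everything between them: the union {P1, P2, P3, P4, P5, P6, P7, P8} is all of U.
No 2 of the 10 sets cover everything (all 45 combinations miss at least one point), so 3 is optimal.

3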